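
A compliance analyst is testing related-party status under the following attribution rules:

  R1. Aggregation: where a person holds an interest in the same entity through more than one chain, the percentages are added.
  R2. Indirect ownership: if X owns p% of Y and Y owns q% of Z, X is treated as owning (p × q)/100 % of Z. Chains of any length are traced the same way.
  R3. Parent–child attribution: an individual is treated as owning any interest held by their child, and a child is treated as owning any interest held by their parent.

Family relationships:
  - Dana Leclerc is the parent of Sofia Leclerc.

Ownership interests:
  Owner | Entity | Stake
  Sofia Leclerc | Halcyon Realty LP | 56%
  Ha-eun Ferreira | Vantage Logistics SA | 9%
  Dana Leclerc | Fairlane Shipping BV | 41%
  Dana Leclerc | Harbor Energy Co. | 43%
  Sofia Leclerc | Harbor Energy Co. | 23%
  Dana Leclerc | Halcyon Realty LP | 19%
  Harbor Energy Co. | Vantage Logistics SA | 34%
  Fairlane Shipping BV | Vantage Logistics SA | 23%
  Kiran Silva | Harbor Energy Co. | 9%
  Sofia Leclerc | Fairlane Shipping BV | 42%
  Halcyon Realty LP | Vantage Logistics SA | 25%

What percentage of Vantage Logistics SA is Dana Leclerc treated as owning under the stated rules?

By parent–child attribution (R3), Dana Leclerc is treated as also owning Sofia Leclerc's interest in Fairlane Shipping BV, giving 41% + 42% = 83%.
By parent–child attribution (R3), Dana Leclerc is treated as also owning Sofia Leclerc's interest in Halcyon Realty LP, giving 19% + 56% = 75%.
By parent–child attribution (R3), Dana Leclerc is treated as also owning Sofia Leclerc's interest in Harbor Energy Co, giving 43% + 23% = 66%.
Chain via Fairlane Shipping BV (R2): 83% × 23% = 19.09% of Vantage Logistics SA.
Chain via Halcyon Realty LP (R2): 75% × 25% = 18.75% of Vantage Logistics SA.
Chain via Harbor Energy Co. (R2): 66% × 34% = 22.44% of Vantage Logistics SA.
Aggregating (R1): 19.09% + 18.75% + 22.44% = 60.28%.

60.28%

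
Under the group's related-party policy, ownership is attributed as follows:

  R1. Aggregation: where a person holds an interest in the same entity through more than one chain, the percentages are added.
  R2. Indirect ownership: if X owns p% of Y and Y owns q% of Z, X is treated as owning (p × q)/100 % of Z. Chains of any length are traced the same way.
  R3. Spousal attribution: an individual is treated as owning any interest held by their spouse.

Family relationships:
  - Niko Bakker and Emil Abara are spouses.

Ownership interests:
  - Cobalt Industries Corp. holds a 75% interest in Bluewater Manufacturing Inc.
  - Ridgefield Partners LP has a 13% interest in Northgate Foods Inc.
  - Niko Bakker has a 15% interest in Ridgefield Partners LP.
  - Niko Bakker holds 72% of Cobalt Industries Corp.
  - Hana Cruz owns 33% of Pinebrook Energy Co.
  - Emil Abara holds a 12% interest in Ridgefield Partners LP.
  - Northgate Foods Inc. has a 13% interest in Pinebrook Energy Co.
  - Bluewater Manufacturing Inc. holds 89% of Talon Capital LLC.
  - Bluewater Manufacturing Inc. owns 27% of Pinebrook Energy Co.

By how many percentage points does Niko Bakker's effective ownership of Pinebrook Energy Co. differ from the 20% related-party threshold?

4.9637

By spousal attribution (R3), Niko Bakker is treated as also owning Emil Abara's interest in Ridgefield Partners LP, giving 15% + 12% = 27%.
Chain via Cobalt Industries Corp. → Bluewater Manufacturing Inc. (R2): 72% × 75% × 27% = 14.58% of Pinebrook Energy Co.
Chain via Ridgefield Partners LP → Northgate Foods Inc. (R2): 27% × 13% × 13% = 0.4563% of Pinebrook Energy Co.
Aggregating (R1): 14.58% + 0.4563% = 15.0363%.
15.0363% falls short of the 20% threshold by 4.9637 percentage points.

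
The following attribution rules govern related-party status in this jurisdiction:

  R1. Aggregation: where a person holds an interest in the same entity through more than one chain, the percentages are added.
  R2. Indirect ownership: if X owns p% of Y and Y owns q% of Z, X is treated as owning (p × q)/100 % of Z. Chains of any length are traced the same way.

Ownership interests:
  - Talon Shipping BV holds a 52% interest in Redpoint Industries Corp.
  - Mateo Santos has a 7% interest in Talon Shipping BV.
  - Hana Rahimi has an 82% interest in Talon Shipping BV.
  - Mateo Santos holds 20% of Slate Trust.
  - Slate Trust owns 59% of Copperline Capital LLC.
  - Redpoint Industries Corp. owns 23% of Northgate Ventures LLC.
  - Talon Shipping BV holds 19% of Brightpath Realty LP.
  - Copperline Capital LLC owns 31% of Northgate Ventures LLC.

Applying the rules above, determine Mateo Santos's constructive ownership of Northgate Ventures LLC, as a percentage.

4.4952%

Chain via Talon Shipping BV → Redpoint Industries Corp. (R2): 7% × 52% × 23% = 0.8372% of Northgate Ventures LLC.
Chain via Slate Trust → Copperline Capital LLC (R2): 20% × 59% × 31% = 3.658% of Northgate Ventures LLC.
Aggregating (R1): 0.8372% + 3.658% = 4.4952%.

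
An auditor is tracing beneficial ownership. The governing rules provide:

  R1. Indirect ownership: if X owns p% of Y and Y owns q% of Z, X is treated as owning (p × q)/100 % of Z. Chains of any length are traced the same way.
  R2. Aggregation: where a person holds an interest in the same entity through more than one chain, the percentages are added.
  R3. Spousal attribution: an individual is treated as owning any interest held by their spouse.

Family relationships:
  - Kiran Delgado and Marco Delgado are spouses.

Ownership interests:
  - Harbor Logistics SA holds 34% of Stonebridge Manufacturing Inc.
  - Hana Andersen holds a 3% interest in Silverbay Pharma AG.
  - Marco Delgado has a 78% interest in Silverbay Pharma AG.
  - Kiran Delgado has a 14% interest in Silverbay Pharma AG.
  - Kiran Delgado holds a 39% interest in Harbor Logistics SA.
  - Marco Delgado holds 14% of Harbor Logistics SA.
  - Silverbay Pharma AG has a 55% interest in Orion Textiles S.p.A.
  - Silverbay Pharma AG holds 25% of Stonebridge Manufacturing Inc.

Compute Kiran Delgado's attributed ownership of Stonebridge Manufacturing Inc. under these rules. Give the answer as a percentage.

41.02%

By spousal attribution (R3), Kiran Delgado is treated as also owning Marco Delgado's interest in Silverbay Pharma AG, giving 14% + 78% = 92%.
By spousal attribution (R3), Kiran Delgado is treated as also owning Marco Delgado's interest in Harbor Logistics SA, giving 39% + 14% = 53%.
Chain via Silverbay Pharma AG (R1): 92% × 25% = 23% of Stonebridge Manufacturing Inc.
Chain via Harbor Logistics SA (R1): 53% × 34% = 18.02% of Stonebridge Manufacturing Inc.
Aggregating (R2): 23% + 18.02% = 41.02%.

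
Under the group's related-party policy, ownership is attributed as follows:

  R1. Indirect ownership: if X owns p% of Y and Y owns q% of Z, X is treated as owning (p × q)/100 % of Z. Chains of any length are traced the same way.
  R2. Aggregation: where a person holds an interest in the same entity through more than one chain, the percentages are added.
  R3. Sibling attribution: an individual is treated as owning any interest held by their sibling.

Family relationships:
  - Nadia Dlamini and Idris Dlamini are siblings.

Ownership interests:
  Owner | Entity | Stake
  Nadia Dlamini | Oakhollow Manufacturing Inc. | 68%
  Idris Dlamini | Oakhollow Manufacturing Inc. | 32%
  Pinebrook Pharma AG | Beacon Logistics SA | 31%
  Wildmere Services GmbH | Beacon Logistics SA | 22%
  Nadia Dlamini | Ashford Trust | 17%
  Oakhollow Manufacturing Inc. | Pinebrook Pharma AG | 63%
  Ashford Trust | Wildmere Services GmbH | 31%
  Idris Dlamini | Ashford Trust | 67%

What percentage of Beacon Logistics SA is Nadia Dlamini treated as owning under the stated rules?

By sibling attribution (R3), Nadia Dlamini is treated as also owning Idris Dlamini's interest in Ashford Trust, giving 17% + 67% = 84%.
By sibling attribution (R3), Nadia Dlamini is treated as also owning Idris Dlamini's interest in Oakhollow Manufacturing Inc, giving 68% + 32% = 100%.
Chain via Ashford Trust → Wildmere Services GmbH (R1): 84% × 31% × 22% = 5.7288% of Beacon Logistics SA.
Chain via Oakhollow Manufacturing Inc. → Pinebrook Pharma AG (R1): 100% × 63% × 31% = 19.53% of Beacon Logistics SA.
Aggregating (R2): 5.7288% + 19.53% = 25.2588%.

25.2588%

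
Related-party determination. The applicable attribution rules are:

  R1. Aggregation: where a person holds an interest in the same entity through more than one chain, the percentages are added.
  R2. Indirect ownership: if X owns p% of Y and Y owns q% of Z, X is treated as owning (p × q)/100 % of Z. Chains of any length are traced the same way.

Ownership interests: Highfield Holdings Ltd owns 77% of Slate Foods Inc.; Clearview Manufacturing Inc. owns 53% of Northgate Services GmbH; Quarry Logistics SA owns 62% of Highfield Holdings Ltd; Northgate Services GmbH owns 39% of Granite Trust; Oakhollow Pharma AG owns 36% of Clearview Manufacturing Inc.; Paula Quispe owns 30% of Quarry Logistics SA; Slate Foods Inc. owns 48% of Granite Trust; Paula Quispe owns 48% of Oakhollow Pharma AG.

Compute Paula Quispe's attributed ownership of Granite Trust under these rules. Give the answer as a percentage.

10.446336%

Chain via Quarry Logistics SA → Highfield Holdings Ltd → Slate Foods Inc. (R2): 30% × 62% × 77% × 48% = 6.87456% of Granite Trust.
Chain via Oakhollow Pharma AG → Clearview Manufacturing Inc. → Northgate Services GmbH (R2): 48% × 36% × 53% × 39% = 3.571776% of Granite Trust.
Aggregating (R1): 6.87456% + 3.571776% = 10.446336%.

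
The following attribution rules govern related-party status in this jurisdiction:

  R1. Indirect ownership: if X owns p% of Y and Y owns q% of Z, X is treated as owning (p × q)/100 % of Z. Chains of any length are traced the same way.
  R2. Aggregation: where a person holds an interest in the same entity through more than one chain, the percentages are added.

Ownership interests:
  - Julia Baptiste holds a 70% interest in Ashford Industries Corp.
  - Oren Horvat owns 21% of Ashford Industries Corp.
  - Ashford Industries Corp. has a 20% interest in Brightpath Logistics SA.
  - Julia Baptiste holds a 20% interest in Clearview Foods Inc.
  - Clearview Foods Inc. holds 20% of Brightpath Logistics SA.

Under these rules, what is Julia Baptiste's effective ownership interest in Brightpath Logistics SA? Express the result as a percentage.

18%

Chain via Clearview Foods Inc. (R1): 20% × 20% = 4% of Brightpath Logistics SA.
Chain via Ashford Industries Corp. (R1): 70% × 20% = 14% of Brightpath Logistics SA.
Aggregating (R2): 4% + 14% = 18%.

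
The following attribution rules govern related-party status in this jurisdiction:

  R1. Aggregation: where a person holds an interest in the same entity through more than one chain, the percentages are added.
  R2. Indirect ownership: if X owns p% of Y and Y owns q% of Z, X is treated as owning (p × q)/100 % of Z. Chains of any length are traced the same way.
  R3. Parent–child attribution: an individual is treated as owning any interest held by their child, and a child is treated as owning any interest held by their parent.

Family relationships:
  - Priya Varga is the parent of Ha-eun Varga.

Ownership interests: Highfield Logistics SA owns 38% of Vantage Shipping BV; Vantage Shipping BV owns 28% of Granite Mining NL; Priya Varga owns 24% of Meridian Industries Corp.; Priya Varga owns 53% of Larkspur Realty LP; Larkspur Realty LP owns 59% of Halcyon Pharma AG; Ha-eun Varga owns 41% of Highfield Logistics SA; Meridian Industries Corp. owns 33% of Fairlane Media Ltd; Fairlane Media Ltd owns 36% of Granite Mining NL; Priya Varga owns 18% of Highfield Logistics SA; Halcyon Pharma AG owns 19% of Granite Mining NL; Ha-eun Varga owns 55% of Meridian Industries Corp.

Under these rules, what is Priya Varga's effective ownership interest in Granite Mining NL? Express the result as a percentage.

21.6041%

By parent–child attribution (R3), Priya Varga is treated as also owning Ha-eun Varga's interest in Meridian Industries Corp, giving 24% + 55% = 79%.
By parent–child attribution (R3), Priya Varga is treated as also owning Ha-eun Varga's interest in Highfield Logistics SA, giving 18% + 41% = 59%.
Chain via Meridian Industries Corp. → Fairlane Media Ltd (R2): 79% × 33% × 36% = 9.3852% of Granite Mining NL.
Chain via Highfield Logistics SA → Vantage Shipping BV (R2): 59% × 38% × 28% = 6.2776% of Granite Mining NL.
Chain via Larkspur Realty LP → Halcyon Pharma AG (R2): 53% × 59% × 19% = 5.9413% of Granite Mining NL.
Aggregating (R1): 9.3852% + 6.2776% + 5.9413% = 21.6041%.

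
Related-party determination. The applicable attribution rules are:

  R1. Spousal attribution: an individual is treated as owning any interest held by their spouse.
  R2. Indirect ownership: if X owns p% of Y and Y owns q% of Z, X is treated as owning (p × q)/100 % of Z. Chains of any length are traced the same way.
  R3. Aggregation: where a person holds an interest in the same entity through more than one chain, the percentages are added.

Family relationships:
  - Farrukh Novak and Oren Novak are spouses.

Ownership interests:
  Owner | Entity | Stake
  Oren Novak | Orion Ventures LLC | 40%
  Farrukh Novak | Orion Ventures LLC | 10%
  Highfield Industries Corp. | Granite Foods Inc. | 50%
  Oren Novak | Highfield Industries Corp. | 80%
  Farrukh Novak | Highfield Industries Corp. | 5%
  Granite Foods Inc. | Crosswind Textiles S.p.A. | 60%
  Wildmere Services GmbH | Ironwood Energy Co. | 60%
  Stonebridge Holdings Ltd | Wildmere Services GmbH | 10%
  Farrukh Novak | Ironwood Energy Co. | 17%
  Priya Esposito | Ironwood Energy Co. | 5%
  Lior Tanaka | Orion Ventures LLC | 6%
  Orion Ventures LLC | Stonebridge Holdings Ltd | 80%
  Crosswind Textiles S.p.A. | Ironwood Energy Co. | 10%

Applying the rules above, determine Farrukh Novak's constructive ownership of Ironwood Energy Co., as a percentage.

21.95%

By spousal attribution (R1), Farrukh Novak is treated as also owning Oren Novak's interest in Orion Ventures LLC, giving 10% + 40% = 50%.
By spousal attribution (R1), Farrukh Novak is treated as also owning Oren Novak's interest in Highfield Industries Corp, giving 5% + 80% = 85%.
Chain via Orion Ventures LLC → Stonebridge Holdings Ltd → Wildmere Services GmbH (R2): 50% × 80% × 10% × 60% = 2.4% of Ironwood Energy Co.
Chain via Highfield Industries Corp. → Granite Foods Inc. → Crosswind Textiles S.p.A. (R2): 85% × 50% × 60% × 10% = 2.55% of Ironwood Energy Co.
Direct interest in Ironwood Energy Co: 17%.
Aggregating (R3): 2.4% + 2.55% + 17% = 21.95%.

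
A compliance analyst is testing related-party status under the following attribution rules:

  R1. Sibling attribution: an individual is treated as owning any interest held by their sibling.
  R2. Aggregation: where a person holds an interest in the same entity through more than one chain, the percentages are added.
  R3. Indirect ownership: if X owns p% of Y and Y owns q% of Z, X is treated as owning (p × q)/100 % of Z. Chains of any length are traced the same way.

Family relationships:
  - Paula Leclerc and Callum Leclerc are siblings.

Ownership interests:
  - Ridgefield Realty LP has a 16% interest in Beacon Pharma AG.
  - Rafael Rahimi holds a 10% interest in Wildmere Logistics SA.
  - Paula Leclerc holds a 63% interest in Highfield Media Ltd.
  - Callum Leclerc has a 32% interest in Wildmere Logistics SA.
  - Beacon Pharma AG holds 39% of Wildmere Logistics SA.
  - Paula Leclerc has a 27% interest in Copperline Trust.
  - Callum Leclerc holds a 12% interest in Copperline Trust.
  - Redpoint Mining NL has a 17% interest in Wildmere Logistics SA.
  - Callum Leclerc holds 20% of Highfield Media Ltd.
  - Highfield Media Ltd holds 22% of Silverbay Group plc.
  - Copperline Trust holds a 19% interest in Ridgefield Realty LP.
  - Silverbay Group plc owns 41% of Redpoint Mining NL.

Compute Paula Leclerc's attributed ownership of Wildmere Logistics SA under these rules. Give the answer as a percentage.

33.735106%

By sibling attribution (R1), Paula Leclerc is treated as also owning Callum Leclerc's interest in Highfield Media Ltd, giving 63% + 20% = 83%.
By sibling attribution (R1), Paula Leclerc is treated as also owning Callum Leclerc's interest in Copperline Trust, giving 27% + 12% = 39%.
By sibling attribution (R1), Paula Leclerc is treated as owning Callum Leclerc's 32% interest in Wildmere Logistics SA.
Chain via Highfield Media Ltd → Silverbay Group plc → Redpoint Mining NL (R3): 83% × 22% × 41% × 17% = 1.272722% of Wildmere Logistics SA.
Chain via Copperline Trust → Ridgefield Realty LP → Beacon Pharma AG (R3): 39% × 19% × 16% × 39% = 0.462384% of Wildmere Logistics SA.
Direct interest in Wildmere Logistics SA: 32%.
Aggregating (R2): 1.272722% + 0.462384% + 32% = 33.735106%.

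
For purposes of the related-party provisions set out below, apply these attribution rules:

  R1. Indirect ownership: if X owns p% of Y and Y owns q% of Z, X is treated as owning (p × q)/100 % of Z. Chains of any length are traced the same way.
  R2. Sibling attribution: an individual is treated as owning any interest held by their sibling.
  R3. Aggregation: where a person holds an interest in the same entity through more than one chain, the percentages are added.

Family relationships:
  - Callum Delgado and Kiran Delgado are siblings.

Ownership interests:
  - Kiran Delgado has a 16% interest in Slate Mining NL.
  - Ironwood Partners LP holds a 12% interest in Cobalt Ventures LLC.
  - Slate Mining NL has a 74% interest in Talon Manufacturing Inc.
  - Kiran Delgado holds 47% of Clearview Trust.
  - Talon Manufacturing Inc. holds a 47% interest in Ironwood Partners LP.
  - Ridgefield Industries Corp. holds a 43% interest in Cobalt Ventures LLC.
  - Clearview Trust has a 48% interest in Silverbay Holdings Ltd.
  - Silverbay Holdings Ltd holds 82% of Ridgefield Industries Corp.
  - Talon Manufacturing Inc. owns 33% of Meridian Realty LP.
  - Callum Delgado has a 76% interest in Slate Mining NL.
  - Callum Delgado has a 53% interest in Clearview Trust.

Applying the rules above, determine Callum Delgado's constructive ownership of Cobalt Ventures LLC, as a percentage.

By sibling attribution (R2), Callum Delgado is treated as also owning Kiran Delgado's interest in Clearview Trust, giving 53% + 47% = 100%.
By sibling attribution (R2), Callum Delgado is treated as also owning Kiran Delgado's interest in Slate Mining NL, giving 76% + 16% = 92%.
Chain via Clearview Trust → Silverbay Holdings Ltd → Ridgefield Industries Corp. (R1): 100% × 48% × 82% × 43% = 16.9248% of Cobalt Ventures LLC.
Chain via Slate Mining NL → Talon Manufacturing Inc. → Ironwood Partners LP (R1): 92% × 74% × 47% × 12% = 3.839712% of Cobalt Ventures LLC.
Aggregating (R3): 16.9248% + 3.839712% = 20.764512%.

20.764512%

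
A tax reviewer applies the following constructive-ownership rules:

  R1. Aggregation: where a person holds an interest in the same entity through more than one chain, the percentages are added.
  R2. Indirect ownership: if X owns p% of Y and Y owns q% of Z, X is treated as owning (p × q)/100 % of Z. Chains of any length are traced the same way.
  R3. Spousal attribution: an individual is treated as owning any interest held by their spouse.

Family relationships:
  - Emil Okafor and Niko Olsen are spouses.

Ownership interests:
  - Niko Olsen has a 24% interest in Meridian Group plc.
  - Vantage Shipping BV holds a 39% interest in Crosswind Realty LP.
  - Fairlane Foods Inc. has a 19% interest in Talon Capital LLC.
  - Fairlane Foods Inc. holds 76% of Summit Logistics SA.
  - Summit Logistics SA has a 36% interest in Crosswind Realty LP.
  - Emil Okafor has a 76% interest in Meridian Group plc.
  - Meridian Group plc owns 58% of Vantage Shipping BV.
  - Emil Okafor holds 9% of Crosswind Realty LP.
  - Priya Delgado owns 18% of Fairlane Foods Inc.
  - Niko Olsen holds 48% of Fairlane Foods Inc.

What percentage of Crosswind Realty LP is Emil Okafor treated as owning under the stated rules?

44.7528%

By spousal attribution (R3), Emil Okafor is treated as also owning Niko Olsen's interest in Meridian Group plc, giving 76% + 24% = 100%.
By spousal attribution (R3), Emil Okafor is treated as owning Niko Olsen's 48% interest in Fairlane Foods Inc.
Chain via Meridian Group plc → Vantage Shipping BV (R2): 100% × 58% × 39% = 22.62% of Crosswind Realty LP.
Direct interest in Crosswind Realty LP: 9%.
Chain via Fairlane Foods Inc. → Summit Logistics SA (R2): 48% × 76% × 36% = 13.1328% of Crosswind Realty LP.
Aggregating (R1): 22.62% + 9% + 13.1328% = 44.7528%.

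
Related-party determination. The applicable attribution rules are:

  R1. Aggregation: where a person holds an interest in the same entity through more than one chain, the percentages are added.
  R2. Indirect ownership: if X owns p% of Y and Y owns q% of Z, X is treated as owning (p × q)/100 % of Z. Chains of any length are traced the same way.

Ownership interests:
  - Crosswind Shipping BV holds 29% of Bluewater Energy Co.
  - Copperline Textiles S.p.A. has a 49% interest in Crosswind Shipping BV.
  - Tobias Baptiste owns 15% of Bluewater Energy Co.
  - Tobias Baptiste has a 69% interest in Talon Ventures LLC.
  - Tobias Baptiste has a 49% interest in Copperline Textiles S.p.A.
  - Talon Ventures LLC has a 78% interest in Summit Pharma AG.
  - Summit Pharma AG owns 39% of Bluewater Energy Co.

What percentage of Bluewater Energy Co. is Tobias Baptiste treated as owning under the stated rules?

Chain via Copperline Textiles S.p.A. → Crosswind Shipping BV (R2): 49% × 49% × 29% = 6.9629% of Bluewater Energy Co.
Chain via Talon Ventures LLC → Summit Pharma AG (R2): 69% × 78% × 39% = 20.9898% of Bluewater Energy Co.
Direct interest in Bluewater Energy Co: 15%.
Aggregating (R1): 6.9629% + 20.9898% + 15% = 42.9527%.

42.9527%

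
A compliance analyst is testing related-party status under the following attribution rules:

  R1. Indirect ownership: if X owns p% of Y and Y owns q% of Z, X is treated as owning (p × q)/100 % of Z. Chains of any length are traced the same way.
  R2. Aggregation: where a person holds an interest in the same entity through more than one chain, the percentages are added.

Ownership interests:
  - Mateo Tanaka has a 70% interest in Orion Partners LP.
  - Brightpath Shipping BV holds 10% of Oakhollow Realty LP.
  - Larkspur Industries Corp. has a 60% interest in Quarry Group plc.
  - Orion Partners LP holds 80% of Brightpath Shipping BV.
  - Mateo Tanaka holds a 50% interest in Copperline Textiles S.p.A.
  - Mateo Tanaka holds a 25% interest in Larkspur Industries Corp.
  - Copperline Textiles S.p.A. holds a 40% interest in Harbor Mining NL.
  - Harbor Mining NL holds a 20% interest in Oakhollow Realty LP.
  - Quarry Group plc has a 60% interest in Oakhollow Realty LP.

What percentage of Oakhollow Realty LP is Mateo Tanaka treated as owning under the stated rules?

18.6%

Chain via Larkspur Industries Corp. → Quarry Group plc (R1): 25% × 60% × 60% = 9% of Oakhollow Realty LP.
Chain via Copperline Textiles S.p.A. → Harbor Mining NL (R1): 50% × 40% × 20% = 4% of Oakhollow Realty LP.
Chain via Orion Partners LP → Brightpath Shipping BV (R1): 70% × 80% × 10% = 5.6% of Oakhollow Realty LP.
Aggregating (R2): 9% + 4% + 5.6% = 18.6%.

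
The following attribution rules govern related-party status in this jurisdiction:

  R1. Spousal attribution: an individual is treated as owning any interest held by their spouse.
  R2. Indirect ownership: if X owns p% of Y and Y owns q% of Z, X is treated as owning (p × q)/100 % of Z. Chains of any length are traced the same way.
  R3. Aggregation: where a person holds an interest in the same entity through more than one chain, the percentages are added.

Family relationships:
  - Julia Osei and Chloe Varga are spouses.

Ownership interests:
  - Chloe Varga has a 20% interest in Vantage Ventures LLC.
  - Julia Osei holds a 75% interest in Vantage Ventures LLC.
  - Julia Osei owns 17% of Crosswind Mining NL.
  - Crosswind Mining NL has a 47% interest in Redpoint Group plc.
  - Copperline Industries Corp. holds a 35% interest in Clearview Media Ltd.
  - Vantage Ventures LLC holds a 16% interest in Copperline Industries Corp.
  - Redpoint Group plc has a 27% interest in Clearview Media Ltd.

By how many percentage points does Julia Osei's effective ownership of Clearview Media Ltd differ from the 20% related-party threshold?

By spousal attribution (R1), Julia Osei is treated as also owning Chloe Varga's interest in Vantage Ventures LLC, giving 75% + 20% = 95%.
Chain via Crosswind Mining NL → Redpoint Group plc (R2): 17% × 47% × 27% = 2.1573% of Clearview Media Ltd.
Chain via Vantage Ventures LLC → Copperline Industries Corp. (R2): 95% × 16% × 35% = 5.32% of Clearview Media Ltd.
Aggregating (R3): 2.1573% + 5.32% = 7.4773%.
7.4773% falls short of the 20% threshold by 12.5227 percentage points.

12.5227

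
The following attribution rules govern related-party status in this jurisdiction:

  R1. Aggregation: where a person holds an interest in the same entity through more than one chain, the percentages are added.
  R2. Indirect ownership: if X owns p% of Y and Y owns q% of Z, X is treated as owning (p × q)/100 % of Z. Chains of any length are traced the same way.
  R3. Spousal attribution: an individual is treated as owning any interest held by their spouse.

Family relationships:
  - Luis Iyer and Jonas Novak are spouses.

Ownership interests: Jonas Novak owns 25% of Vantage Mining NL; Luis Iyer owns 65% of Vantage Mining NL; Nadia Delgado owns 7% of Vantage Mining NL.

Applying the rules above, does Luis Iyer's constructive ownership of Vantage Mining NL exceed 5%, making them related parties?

Yes

By spousal attribution (R3), Luis Iyer is treated as also owning Jonas Novak's interest in Vantage Mining NL, giving 65% + 25% = 90%.
Direct interest in Vantage Mining NL: 90%.
90% exceeds the 5% threshold, so Luis is a related party to Vantage Mining NL.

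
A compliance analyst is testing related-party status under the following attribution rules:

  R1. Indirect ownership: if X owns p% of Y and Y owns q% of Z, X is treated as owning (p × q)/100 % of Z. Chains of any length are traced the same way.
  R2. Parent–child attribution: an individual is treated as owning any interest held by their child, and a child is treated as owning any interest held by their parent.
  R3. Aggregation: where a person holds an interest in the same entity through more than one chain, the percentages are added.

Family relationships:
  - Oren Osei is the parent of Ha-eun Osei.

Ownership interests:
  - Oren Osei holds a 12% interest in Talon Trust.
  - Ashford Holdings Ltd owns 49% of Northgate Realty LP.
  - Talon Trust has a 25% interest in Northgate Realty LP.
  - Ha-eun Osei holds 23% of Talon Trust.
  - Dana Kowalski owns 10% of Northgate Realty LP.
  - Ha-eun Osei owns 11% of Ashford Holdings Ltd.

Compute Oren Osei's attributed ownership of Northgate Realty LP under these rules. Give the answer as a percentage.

By parent–child attribution (R2), Oren Osei is treated as also owning Ha-eun Osei's interest in Talon Trust, giving 12% + 23% = 35%.
By parent–child attribution (R2), Oren Osei is treated as owning Ha-eun Osei's 11% interest in Ashford Holdings Ltd.
Chain via Talon Trust (R1): 35% × 25% = 8.75% of Northgate Realty LP.
Chain via Ashford Holdings Ltd (R1): 11% × 49% = 5.39% of Northgate Realty LP.
Aggregating (R3): 8.75% + 5.39% = 14.14%.

14.14%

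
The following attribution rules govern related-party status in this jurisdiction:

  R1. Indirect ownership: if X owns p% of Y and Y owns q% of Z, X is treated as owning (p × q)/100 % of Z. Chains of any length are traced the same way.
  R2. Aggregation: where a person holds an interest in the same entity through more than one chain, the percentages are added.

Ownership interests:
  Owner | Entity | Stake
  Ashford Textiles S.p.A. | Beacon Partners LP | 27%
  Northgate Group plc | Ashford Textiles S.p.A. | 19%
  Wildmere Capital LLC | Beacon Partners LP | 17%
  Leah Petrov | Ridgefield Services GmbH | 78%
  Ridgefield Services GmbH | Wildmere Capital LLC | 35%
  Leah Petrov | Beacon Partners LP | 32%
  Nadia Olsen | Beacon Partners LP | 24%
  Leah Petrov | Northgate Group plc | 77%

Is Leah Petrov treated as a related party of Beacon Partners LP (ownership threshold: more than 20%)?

Chain via Northgate Group plc → Ashford Textiles S.p.A. (R1): 77% × 19% × 27% = 3.9501% of Beacon Partners LP.
Chain via Ridgefield Services GmbH → Wildmere Capital LLC (R1): 78% × 35% × 17% = 4.641% of Beacon Partners LP.
Direct interest in Beacon Partners LP: 32%.
Aggregating (R2): 3.9501% + 4.641% + 32% = 40.5911%.
40.5911% exceeds the 20% threshold, so Leah is a related party to Beacon Partners LP.

Yes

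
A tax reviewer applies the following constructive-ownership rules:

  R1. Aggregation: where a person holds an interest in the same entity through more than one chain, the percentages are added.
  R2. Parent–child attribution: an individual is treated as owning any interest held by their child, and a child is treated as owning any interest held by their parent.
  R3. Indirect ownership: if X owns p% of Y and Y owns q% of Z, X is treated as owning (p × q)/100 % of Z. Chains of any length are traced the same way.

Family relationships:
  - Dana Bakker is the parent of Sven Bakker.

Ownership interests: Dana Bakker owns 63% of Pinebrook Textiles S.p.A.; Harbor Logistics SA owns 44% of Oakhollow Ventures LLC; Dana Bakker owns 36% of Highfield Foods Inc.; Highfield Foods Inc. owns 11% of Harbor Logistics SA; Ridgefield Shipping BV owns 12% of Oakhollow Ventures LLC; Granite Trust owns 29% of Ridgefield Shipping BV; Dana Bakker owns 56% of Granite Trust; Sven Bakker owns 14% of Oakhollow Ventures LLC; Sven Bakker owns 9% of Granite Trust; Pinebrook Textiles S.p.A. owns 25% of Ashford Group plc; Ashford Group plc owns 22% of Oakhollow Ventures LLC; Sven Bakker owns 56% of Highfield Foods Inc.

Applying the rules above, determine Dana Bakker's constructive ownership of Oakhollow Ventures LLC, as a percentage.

24.1798%

By parent–child attribution (R2), Dana Bakker is treated as also owning Sven Bakker's interest in Highfield Foods Inc, giving 36% + 56% = 92%.
By parent–child attribution (R2), Dana Bakker is treated as also owning Sven Bakker's interest in Granite Trust, giving 56% + 9% = 65%.
By parent–child attribution (R2), Dana Bakker is treated as owning Sven Bakker's 14% interest in Oakhollow Ventures LLC.
Chain via Highfield Foods Inc. → Harbor Logistics SA (R3): 92% × 11% × 44% = 4.4528% of Oakhollow Ventures LLC.
Chain via Granite Trust → Ridgefield Shipping BV (R3): 65% × 29% × 12% = 2.262% of Oakhollow Ventures LLC.
Chain via Pinebrook Textiles S.p.A. → Ashford Group plc (R3): 63% × 25% × 22% = 3.465% of Oakhollow Ventures LLC.
Direct interest in Oakhollow Ventures LLC: 14%.
Aggregating (R1): 4.4528% + 2.262% + 3.465% + 14% = 24.1798%.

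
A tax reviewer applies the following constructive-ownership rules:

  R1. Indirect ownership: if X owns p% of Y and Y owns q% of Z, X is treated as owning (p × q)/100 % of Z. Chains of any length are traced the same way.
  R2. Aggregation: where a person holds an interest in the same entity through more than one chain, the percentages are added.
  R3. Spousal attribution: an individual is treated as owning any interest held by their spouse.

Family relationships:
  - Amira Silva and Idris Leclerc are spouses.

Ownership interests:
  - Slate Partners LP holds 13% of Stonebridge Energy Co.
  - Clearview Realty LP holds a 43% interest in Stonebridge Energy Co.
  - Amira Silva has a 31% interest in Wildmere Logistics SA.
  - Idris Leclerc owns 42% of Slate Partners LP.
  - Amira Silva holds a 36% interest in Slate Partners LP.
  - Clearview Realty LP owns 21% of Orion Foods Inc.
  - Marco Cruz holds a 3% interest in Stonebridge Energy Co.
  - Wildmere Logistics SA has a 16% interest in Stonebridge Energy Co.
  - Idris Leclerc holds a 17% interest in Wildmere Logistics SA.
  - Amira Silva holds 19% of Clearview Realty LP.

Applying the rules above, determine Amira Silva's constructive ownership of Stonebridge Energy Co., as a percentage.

By spousal attribution (R3), Amira Silva is treated as also owning Idris Leclerc's interest in Wildmere Logistics SA, giving 31% + 17% = 48%.
By spousal attribution (R3), Amira Silva is treated as also owning Idris Leclerc's interest in Slate Partners LP, giving 36% + 42% = 78%.
Chain via Clearview Realty LP (R1): 19% × 43% = 8.17% of Stonebridge Energy Co.
Chain via Wildmere Logistics SA (R1): 48% × 16% = 7.68% of Stonebridge Energy Co.
Chain via Slate Partners LP (R1): 78% × 13% = 10.14% of Stonebridge Energy Co.
Aggregating (R2): 8.17% + 7.68% + 10.14% = 25.99%.

25.99%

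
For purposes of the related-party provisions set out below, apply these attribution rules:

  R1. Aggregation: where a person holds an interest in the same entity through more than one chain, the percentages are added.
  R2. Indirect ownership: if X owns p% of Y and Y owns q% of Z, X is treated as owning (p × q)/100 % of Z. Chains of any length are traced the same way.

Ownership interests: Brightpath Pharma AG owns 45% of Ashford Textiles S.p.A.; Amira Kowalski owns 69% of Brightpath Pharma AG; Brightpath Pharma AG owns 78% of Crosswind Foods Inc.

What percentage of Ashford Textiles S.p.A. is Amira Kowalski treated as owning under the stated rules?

Chain via Brightpath Pharma AG (R2): 69% × 45% = 31.05% of Ashford Textiles S.p.A.

31.05%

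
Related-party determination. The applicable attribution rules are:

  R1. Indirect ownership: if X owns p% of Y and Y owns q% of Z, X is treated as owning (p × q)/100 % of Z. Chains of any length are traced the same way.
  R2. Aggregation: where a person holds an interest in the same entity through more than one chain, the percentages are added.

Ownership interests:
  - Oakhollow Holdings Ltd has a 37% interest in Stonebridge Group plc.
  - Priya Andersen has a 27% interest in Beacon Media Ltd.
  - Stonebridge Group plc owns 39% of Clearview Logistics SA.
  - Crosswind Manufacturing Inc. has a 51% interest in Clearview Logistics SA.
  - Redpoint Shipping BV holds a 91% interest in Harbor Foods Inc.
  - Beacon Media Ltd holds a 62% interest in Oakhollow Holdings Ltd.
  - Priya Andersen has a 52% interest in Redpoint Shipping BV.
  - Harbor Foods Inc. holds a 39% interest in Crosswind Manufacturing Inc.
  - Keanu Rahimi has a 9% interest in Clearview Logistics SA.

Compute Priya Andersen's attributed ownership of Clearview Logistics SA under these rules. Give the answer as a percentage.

11.82753%

Chain via Redpoint Shipping BV → Harbor Foods Inc. → Crosswind Manufacturing Inc. (R1): 52% × 91% × 39% × 51% = 9.411948% of Clearview Logistics SA.
Chain via Beacon Media Ltd → Oakhollow Holdings Ltd → Stonebridge Group plc (R1): 27% × 62% × 37% × 39% = 2.415582% of Clearview Logistics SA.
Aggregating (R2): 9.411948% + 2.415582% = 11.82753%.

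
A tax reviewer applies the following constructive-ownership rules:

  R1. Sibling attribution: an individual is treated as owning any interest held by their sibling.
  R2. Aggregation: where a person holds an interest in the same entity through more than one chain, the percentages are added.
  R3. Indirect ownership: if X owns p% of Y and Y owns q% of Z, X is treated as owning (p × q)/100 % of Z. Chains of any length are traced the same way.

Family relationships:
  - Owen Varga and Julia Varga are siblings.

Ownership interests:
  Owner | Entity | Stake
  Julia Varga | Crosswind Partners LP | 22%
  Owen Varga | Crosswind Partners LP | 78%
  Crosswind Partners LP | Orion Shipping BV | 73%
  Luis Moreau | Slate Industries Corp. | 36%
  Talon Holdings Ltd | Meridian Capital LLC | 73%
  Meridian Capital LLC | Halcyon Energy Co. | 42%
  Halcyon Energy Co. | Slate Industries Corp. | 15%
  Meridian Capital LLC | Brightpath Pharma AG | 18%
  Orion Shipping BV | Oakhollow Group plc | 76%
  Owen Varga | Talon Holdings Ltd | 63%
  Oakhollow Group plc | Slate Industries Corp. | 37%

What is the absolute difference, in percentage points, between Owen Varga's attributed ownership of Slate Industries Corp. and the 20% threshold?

By sibling attribution (R1), Owen Varga is treated as also owning Julia Varga's interest in Crosswind Partners LP, giving 78% + 22% = 100%.
Chain via Crosswind Partners LP → Orion Shipping BV → Oakhollow Group plc (R3): 100% × 73% × 76% × 37% = 20.5276% of Slate Industries Corp.
Chain via Talon Holdings Ltd → Meridian Capital LLC → Halcyon Energy Co. (R3): 63% × 73% × 42% × 15% = 2.89737% of Slate Industries Corp.
Aggregating (R2): 20.5276% + 2.89737% = 23.42497%.
23.42497% exceeds the 20% threshold by 3.42497 percentage points.

3.42497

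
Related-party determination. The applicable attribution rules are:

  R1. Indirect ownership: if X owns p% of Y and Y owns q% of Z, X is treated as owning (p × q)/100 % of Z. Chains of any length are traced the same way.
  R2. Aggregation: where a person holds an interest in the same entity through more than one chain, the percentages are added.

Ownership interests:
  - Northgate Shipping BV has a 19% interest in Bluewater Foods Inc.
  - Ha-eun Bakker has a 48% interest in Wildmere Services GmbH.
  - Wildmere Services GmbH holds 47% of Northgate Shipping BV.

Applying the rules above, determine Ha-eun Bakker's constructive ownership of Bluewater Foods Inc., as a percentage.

4.2864%

Chain via Wildmere Services GmbH → Northgate Shipping BV (R1): 48% × 47% × 19% = 4.2864% of Bluewater Foods Inc.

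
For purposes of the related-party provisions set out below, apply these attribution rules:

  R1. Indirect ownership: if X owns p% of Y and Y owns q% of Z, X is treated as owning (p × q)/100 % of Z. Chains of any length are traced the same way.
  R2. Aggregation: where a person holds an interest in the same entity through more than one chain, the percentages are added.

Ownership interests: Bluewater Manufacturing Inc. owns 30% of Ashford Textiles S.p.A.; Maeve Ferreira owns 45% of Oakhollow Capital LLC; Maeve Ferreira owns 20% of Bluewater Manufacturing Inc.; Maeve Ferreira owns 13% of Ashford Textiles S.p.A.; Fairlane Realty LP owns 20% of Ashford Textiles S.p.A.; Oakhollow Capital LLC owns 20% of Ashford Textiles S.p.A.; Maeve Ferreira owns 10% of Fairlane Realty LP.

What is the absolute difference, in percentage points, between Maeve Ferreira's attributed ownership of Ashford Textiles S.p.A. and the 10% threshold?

Chain via Bluewater Manufacturing Inc. (R1): 20% × 30% = 6% of Ashford Textiles S.p.A.
Chain via Oakhollow Capital LLC (R1): 45% × 20% = 9% of Ashford Textiles S.p.A.
Chain via Fairlane Realty LP (R1): 10% × 20% = 2% of Ashford Textiles S.p.A.
Direct interest in Ashford Textiles S.p.A: 13%.
Aggregating (R2): 6% + 9% + 2% + 13% = 30%.
30% exceeds the 10% threshold by 20 percentage points.

20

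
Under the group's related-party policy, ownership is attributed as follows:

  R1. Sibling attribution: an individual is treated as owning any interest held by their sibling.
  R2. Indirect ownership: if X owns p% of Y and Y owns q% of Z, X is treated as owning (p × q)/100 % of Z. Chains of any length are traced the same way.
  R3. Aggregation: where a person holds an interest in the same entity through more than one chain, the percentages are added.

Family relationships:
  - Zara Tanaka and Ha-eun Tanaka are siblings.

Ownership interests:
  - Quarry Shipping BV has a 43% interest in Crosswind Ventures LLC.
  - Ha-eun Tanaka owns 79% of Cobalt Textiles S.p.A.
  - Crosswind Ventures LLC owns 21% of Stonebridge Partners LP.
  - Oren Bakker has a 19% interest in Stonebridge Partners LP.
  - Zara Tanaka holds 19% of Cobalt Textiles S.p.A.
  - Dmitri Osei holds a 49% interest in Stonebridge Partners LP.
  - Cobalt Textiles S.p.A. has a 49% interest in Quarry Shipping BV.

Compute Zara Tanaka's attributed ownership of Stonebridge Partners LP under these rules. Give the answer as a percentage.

4.336206%

By sibling attribution (R1), Zara Tanaka is treated as also owning Ha-eun Tanaka's interest in Cobalt Textiles S.p.A, giving 19% + 79% = 98%.
Chain via Cobalt Textiles S.p.A. → Quarry Shipping BV → Crosswind Ventures LLC (R2): 98% × 49% × 43% × 21% = 4.336206% of Stonebridge Partners LP.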